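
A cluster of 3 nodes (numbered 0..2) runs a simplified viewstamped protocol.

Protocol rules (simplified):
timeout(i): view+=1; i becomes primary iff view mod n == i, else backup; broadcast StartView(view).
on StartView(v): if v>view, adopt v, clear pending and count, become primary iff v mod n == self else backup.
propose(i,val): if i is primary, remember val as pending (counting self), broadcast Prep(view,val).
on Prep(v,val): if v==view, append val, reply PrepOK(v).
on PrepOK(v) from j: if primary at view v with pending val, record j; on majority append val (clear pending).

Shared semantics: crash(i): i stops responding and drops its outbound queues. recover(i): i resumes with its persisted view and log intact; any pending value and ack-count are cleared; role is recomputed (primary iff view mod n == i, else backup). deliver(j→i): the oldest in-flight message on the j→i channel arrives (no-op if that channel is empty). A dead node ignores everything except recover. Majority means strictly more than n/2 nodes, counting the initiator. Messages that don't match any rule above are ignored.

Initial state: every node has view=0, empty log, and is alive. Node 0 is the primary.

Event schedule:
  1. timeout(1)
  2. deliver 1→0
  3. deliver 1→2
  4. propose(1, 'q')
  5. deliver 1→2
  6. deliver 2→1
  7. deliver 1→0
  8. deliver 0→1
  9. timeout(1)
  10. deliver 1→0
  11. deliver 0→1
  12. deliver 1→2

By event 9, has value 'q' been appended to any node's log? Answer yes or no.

yes

after 1 — timeout(1): n1:prim/v1/[-]
after 2 — deliver 1→0: n0:back/v1/[-]
after 3 — deliver 1→2: n2:back/v1/[-]
after 4 — propose(1,'q'): ·
after 5 — deliver 1→2: n2:back/v1/[q]
after 6 — deliver 2→1: n1:prim/v1/[q]
after 7 — deliver 1→0: n0:back/v1/[q]
after 8 — deliver 0→1: ·
after 9 — timeout(1): n1:back/v2/[q]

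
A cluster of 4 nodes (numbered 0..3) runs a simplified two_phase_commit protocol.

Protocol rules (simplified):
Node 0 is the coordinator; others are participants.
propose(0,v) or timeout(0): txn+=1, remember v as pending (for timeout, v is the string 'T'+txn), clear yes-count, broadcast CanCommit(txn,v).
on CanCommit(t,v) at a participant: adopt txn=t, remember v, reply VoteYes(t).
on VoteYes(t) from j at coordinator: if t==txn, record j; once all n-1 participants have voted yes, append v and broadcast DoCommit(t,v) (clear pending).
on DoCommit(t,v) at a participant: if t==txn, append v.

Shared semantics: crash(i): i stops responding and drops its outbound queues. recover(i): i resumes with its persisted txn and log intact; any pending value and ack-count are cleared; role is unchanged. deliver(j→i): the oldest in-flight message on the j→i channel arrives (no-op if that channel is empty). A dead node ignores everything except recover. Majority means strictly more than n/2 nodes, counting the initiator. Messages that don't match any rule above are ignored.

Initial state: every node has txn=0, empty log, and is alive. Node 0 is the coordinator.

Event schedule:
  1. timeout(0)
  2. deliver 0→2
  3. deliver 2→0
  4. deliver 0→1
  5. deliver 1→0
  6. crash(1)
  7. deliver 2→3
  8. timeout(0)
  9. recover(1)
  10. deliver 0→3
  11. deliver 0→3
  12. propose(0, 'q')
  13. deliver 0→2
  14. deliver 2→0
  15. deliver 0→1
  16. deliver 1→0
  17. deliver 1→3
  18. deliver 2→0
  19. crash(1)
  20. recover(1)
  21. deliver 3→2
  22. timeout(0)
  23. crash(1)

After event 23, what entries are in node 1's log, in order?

[1] timeout(0) → N0(coor t1 [-])
[2] deliver 0→2 → N2(part t1 [-])
[3] deliver 2→0 → ∅
[4] deliver 0→1 → N1(part t1 [-])
[5] deliver 1→0 → ∅
[6] crash(1) → N1(✗part t1 [-])
[7] deliver 2→3 → ∅
[8] timeout(0) → N0(coor t2 [-])
[9] recover(1) → N1(part t1 [-])
[10] deliver 0→3 → N3(part t1 [-])
[11] deliver 0→3 → N3(part t2 [-])
[12] propose(0,'q') → N0(coor t3 [-])
[13] deliver 0→2 → N2(part t2 [-])
[14] deliver 2→0 → ∅
[15] deliver 0→1 → N1(part t2 [-])
[16] deliver 1→0 → ∅
[17] deliver 1→3 → ∅
[18] deliver 2→0 → ∅
[19] crash(1) → N1(✗part t2 [-])
[20] recover(1) → N1(part t2 [-])
[21] deliver 3→2 → ∅
[22] timeout(0) → N0(coor t4 [-])
[23] crash(1) → N1(✗part t2 [-])

empty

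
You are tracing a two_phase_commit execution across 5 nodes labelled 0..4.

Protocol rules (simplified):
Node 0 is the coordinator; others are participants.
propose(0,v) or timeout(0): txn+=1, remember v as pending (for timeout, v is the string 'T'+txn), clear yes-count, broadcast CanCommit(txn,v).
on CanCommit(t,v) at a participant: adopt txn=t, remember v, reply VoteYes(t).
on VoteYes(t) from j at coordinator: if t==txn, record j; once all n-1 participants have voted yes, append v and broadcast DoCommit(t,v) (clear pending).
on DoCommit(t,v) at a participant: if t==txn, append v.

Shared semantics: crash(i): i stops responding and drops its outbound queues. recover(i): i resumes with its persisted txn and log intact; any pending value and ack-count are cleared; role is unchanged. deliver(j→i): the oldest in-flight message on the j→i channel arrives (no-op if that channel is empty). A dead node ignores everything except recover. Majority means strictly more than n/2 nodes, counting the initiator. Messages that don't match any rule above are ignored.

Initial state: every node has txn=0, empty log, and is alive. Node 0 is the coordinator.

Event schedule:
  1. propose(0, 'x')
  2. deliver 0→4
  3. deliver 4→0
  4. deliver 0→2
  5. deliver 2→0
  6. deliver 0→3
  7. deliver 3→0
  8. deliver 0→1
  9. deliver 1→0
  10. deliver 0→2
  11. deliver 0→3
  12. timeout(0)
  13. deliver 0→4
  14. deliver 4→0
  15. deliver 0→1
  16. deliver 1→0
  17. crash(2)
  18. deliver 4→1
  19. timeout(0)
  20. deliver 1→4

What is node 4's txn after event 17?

1

step 1 propose(0,'x'): 0={coor,t=1,log=-}
step 2 deliver 0→4: 4={part,t=1,log=-}
step 3 deliver 4→0: —
step 4 deliver 0→2: 2={part,t=1,log=-}
step 5 deliver 2→0: —
step 6 deliver 0→3: 3={part,t=1,log=-}
step 7 deliver 3→0: —
step 8 deliver 0→1: 1={part,t=1,log=-}
step 9 deliver 1→0: 0={coor,t=1,log=x}
step 10 deliver 0→2: 2={part,t=1,log=x}
step 11 deliver 0→3: 3={part,t=1,log=x}
step 12 timeout(0): 0={coor,t=2,log=x}
step 13 deliver 0→4: 4={part,t=1,log=x}
step 14 deliver 4→0: —
step 15 deliver 0→1: 1={part,t=1,log=x}
step 16 deliver 1→0: —
step 17 crash(2): 2={✗part,t=1,log=x}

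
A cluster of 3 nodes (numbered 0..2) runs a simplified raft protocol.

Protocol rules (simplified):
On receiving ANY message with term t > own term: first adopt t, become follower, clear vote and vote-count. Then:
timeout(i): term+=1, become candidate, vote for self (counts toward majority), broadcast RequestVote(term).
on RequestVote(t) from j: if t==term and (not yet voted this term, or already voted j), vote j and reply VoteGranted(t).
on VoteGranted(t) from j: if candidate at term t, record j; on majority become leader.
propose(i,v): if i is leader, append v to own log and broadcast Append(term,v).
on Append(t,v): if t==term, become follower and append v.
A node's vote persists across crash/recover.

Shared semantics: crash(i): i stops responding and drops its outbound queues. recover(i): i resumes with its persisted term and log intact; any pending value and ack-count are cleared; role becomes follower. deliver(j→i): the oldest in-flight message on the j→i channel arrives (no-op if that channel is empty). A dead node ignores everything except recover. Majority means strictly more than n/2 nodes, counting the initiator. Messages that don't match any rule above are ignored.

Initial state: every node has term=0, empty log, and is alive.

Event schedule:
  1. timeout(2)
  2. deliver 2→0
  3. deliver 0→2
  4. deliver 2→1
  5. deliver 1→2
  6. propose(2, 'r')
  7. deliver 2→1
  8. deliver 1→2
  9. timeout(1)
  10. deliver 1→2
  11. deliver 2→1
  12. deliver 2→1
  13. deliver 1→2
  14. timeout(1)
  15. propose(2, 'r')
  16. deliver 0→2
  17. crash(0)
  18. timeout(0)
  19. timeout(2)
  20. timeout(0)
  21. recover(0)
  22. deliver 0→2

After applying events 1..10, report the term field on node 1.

step 1 timeout(2): 2={cand,t=1,log=-}
step 2 deliver 2→0: 0={foll,t=1,log=-}
step 3 deliver 0→2: 2={lead,t=1,log=-}
step 4 deliver 2→1: 1={foll,t=1,log=-}
step 5 deliver 1→2: —
step 6 propose(2,'r'): 2={lead,t=1,log=r}
step 7 deliver 2→1: 1={foll,t=1,log=r}
step 8 deliver 1→2: —
step 9 timeout(1): 1={cand,t=2,log=r}
step 10 deliver 1→2: 2={foll,t=2,log=r}

2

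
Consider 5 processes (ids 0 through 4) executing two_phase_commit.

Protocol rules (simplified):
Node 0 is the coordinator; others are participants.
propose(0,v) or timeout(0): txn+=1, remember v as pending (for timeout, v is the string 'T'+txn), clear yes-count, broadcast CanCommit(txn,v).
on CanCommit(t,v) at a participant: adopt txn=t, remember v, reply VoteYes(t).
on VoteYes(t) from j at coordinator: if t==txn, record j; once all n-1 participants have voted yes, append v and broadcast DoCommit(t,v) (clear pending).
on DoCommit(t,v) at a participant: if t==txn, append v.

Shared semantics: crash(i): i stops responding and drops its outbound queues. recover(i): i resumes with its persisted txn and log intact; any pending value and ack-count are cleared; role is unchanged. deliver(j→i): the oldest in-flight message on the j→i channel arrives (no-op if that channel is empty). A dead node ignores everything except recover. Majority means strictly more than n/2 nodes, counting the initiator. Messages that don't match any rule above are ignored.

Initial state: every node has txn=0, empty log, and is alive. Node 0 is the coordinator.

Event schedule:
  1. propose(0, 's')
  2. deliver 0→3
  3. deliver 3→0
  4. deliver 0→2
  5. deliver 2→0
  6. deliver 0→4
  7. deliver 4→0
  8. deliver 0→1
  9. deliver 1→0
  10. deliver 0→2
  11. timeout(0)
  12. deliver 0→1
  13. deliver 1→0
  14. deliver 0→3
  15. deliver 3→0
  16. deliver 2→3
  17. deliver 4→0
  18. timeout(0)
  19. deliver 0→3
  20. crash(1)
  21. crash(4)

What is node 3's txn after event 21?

after 1 — propose(0,'s'): n0:coor/t1/[-]
after 2 — deliver 0→3: n3:part/t1/[-]
after 3 — deliver 3→0: ·
after 4 — deliver 0→2: n2:part/t1/[-]
after 5 — deliver 2→0: ·
after 6 — deliver 0→4: n4:part/t1/[-]
after 7 — deliver 4→0: ·
after 8 — deliver 0→1: n1:part/t1/[-]
after 9 — deliver 1→0: n0:coor/t1/[s]
after 10 — deliver 0→2: n2:part/t1/[s]
after 11 — timeout(0): n0:coor/t2/[s]
after 12 — deliver 0→1: n1:part/t1/[s]
after 13 — deliver 1→0: ·
after 14 — deliver 0→3: n3:part/t1/[s]
after 15 — deliver 3→0: ·
after 16 — deliver 2→3: ·
after 17 — deliver 4→0: ·
after 18 — timeout(0): n0:coor/t3/[s]
after 19 — deliver 0→3: n3:part/t2/[s]
after 20 — crash(1): n1:✗part/t1/[s]
after 21 — crash(4): n4:✗part/t1/[-]

2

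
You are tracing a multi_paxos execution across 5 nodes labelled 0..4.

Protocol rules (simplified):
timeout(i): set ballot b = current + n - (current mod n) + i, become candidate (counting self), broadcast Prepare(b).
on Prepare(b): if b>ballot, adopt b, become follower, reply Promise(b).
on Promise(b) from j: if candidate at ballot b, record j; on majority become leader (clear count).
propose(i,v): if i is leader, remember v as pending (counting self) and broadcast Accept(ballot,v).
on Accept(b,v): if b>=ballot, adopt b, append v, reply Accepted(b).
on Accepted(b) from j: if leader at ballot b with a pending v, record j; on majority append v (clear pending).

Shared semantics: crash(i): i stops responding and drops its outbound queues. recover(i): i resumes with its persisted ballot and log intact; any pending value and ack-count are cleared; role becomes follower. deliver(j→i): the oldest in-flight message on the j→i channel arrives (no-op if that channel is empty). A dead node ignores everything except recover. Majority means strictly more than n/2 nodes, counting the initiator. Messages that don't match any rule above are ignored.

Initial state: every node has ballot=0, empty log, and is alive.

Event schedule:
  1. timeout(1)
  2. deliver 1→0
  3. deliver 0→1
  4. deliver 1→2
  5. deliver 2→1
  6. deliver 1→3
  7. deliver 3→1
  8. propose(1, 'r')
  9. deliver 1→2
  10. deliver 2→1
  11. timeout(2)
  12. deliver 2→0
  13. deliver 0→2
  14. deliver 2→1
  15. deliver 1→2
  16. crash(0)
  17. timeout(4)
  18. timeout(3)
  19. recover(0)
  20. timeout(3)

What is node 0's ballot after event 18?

12

after 1 — timeout(1): n1:cand/b6/[-]
after 2 — deliver 1→0: n0:foll/b6/[-]
after 3 — deliver 0→1: ·
after 4 — deliver 1→2: n2:foll/b6/[-]
after 5 — deliver 2→1: n1:lead/b6/[-]
after 6 — deliver 1→3: n3:foll/b6/[-]
after 7 — deliver 3→1: ·
after 8 — propose(1,'r'): ·
after 9 — deliver 1→2: n2:foll/b6/[r]
after 10 — deliver 2→1: ·
after 11 — timeout(2): n2:cand/b12/[r]
after 12 — deliver 2→0: n0:foll/b12/[-]
after 13 — deliver 0→2: ·
after 14 — deliver 2→1: n1:foll/b12/[-]
after 15 — deliver 1→2: n2:lead/b12/[r]
after 16 — crash(0): n0:✗foll/b12/[-]
after 17 — timeout(4): n4:cand/b9/[-]
after 18 — timeout(3): n3:cand/b13/[-]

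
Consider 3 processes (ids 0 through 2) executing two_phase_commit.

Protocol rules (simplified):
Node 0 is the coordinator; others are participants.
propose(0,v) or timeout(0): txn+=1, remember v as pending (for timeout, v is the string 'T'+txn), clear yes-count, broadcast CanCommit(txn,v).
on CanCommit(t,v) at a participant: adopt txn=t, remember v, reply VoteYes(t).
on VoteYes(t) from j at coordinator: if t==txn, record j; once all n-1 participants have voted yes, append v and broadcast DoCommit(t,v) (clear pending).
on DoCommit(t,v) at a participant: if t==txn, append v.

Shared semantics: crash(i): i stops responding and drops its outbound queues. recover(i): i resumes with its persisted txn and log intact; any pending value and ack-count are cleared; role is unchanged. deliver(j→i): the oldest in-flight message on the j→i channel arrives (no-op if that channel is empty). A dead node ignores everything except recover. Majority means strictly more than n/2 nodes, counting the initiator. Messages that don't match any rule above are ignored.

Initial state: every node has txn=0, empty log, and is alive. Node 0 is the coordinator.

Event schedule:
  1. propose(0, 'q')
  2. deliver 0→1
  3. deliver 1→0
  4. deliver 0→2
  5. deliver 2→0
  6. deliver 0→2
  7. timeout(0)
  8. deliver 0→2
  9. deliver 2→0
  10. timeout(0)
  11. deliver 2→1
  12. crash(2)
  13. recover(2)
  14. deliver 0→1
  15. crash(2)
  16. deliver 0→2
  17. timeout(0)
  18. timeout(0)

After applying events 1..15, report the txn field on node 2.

2

[1] propose(0,'q') → N0(coor t1 [-])
[2] deliver 0→1 → N1(part t1 [-])
[3] deliver 1→0 → ∅
[4] deliver 0→2 → N2(part t1 [-])
[5] deliver 2→0 → N0(coor t1 [q])
[6] deliver 0→2 → N2(part t1 [q])
[7] timeout(0) → N0(coor t2 [q])
[8] deliver 0→2 → N2(part t2 [q])
[9] deliver 2→0 → ∅
[10] timeout(0) → N0(coor t3 [q])
[11] deliver 2→1 → ∅
[12] crash(2) → N2(✗part t2 [q])
[13] recover(2) → N2(part t2 [q])
[14] deliver 0→1 → N1(part t1 [q])
[15] crash(2) → N2(✗part t2 [q])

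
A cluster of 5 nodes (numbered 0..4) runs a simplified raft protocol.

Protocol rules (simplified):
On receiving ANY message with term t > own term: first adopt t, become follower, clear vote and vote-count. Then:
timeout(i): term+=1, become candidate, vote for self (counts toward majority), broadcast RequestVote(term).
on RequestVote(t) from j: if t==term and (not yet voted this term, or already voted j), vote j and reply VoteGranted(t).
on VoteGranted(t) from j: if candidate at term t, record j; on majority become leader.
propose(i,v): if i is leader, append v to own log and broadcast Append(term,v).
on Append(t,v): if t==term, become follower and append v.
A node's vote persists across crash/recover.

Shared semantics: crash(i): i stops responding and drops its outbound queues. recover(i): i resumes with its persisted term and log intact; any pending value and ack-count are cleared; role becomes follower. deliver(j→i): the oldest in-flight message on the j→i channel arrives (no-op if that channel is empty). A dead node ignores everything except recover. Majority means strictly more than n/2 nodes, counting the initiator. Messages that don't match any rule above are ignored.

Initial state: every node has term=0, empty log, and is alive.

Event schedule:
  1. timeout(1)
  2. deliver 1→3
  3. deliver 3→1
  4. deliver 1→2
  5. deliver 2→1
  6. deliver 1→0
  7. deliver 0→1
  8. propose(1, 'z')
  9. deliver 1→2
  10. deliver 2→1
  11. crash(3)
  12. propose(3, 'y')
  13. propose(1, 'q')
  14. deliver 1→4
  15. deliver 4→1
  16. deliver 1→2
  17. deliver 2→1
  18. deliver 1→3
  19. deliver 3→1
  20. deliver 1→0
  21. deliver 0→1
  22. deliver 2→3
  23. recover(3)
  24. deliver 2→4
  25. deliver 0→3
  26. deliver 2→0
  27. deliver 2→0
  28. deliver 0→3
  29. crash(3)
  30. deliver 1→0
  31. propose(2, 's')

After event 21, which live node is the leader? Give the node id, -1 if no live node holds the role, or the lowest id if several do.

[1] timeout(1) → N1(cand t1 [-])
[2] deliver 1→3 → N3(foll t1 [-])
[3] deliver 3→1 → ∅
[4] deliver 1→2 → N2(foll t1 [-])
[5] deliver 2→1 → N1(lead t1 [-])
[6] deliver 1→0 → N0(foll t1 [-])
[7] deliver 0→1 → ∅
[8] propose(1,'z') → N1(lead t1 [z])
[9] deliver 1→2 → N2(foll t1 [z])
[10] deliver 2→1 → ∅
[11] crash(3) → N3(✗foll t1 [-])
[12] propose(3,'y') → ∅
[13] propose(1,'q') → N1(lead t1 [z,q])
[14] deliver 1→4 → N4(foll t1 [-])
[15] deliver 4→1 → ∅
[16] deliver 1→2 → N2(foll t1 [z,q])
[17] deliver 2→1 → ∅
[18] deliver 1→3 → ∅
[19] deliver 3→1 → ∅
[20] deliver 1→0 → N0(foll t1 [z])
[21] deliver 0→1 → ∅

1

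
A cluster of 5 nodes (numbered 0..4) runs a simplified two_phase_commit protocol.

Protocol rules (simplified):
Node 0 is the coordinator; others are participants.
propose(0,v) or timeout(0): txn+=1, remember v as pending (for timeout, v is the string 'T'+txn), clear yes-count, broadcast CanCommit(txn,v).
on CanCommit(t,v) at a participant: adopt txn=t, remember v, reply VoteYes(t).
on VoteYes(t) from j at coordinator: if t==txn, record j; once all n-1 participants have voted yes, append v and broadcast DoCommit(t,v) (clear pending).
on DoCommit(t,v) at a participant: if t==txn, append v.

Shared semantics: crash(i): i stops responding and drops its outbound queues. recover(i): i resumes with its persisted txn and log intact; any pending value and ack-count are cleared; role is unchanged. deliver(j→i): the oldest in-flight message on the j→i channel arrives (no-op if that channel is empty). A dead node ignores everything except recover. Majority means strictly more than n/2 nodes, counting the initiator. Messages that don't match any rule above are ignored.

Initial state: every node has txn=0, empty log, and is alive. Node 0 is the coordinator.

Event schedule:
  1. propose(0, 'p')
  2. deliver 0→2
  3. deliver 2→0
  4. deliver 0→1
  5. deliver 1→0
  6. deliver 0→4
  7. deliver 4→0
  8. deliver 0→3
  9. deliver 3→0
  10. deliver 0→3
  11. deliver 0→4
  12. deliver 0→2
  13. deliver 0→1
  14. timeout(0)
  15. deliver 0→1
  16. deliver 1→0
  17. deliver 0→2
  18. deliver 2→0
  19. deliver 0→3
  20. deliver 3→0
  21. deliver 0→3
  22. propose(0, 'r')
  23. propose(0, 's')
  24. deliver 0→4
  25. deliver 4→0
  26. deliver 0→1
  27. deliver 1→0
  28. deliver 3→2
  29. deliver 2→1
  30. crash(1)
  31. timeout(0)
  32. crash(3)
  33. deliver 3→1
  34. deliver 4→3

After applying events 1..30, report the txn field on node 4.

2

1. propose(0,'p'):  <0:coor t1 ->
2. deliver 0→2:  <2:part t1 ->
3. deliver 2→0:  nop
4. deliver 0→1:  <1:part t1 ->
5. deliver 1→0:  nop
6. deliver 0→4:  <4:part t1 ->
7. deliver 4→0:  nop
8. deliver 0→3:  <3:part t1 ->
9. deliver 3→0:  <0:coor t1 p>
10. deliver 0→3:  <3:part t1 p>
11. deliver 0→4:  <4:part t1 p>
12. deliver 0→2:  <2:part t1 p>
13. deliver 0→1:  <1:part t1 p>
14. timeout(0):  <0:coor t2 p>
15. deliver 0→1:  <1:part t2 p>
16. deliver 1→0:  nop
17. deliver 0→2:  <2:part t2 p>
18. deliver 2→0:  nop
19. deliver 0→3:  <3:part t2 p>
20. deliver 3→0:  nop
21. deliver 0→3:  nop
22. propose(0,'r'):  <0:coor t3 p>
23. propose(0,'s'):  <0:coor t4 p>
24. deliver 0→4:  <4:part t2 p>
25. deliver 4→0:  nop
26. deliver 0→1:  <1:part t3 p>
27. deliver 1→0:  nop
28. deliver 3→2:  nop
29. deliver 2→1:  nop
30. crash(1):  <1:✗part t3 p>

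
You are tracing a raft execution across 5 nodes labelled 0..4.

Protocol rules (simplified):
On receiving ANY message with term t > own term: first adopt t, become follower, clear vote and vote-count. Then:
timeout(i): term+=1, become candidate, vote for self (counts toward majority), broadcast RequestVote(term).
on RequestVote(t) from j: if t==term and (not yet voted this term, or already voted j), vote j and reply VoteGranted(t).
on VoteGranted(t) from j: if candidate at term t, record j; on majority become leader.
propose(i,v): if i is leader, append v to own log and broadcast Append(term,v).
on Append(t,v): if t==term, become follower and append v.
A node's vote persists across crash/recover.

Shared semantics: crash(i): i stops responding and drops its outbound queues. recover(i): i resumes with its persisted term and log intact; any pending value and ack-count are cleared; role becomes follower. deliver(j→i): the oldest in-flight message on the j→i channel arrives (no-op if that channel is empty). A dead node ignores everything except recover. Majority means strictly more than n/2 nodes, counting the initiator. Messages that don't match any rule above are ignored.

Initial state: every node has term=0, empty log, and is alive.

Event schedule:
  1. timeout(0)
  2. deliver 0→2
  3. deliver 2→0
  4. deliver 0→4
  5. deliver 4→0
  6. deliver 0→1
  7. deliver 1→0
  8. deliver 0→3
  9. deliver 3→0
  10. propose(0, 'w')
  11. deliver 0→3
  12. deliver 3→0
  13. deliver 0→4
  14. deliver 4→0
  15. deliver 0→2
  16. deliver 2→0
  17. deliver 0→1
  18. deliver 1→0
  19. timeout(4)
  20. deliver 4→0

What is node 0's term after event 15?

1. timeout(0):  <0:cand t1 ->
2. deliver 0→2:  <2:foll t1 ->
3. deliver 2→0:  nop
4. deliver 0→4:  <4:foll t1 ->
5. deliver 4→0:  <0:lead t1 ->
6. deliver 0→1:  <1:foll t1 ->
7. deliver 1→0:  nop
8. deliver 0→3:  <3:foll t1 ->
9. deliver 3→0:  nop
10. propose(0,'w'):  <0:lead t1 w>
11. deliver 0→3:  <3:foll t1 w>
12. deliver 3→0:  nop
13. deliver 0→4:  <4:foll t1 w>
14. deliver 4→0:  nop
15. deliver 0→2:  <2:foll t1 w>

1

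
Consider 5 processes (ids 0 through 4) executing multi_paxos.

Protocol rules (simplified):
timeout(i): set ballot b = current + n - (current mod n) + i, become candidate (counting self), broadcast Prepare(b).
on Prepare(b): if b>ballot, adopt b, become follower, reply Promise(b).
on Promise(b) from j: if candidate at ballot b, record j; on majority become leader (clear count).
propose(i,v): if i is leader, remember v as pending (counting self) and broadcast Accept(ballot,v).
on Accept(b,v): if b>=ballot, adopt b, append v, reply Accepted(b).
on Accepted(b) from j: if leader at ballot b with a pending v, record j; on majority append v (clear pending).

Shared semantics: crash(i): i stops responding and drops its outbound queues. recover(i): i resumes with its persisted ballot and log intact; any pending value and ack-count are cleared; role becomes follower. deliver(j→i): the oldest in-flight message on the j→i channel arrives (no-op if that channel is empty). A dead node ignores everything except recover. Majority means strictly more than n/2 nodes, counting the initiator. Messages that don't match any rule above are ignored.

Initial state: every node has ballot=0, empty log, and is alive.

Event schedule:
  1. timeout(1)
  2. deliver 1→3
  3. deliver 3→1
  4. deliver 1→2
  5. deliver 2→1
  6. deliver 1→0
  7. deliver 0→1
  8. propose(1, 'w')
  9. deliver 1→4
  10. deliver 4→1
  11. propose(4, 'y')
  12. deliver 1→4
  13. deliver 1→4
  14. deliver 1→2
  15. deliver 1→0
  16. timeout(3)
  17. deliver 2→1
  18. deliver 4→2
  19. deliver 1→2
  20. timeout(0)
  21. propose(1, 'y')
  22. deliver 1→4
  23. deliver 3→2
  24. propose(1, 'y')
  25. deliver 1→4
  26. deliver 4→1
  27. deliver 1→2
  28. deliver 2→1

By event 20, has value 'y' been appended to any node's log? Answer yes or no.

no

[1] timeout(1) → N1(cand b6 [-])
[2] deliver 1→3 → N3(foll b6 [-])
[3] deliver 3→1 → ∅
[4] deliver 1→2 → N2(foll b6 [-])
[5] deliver 2→1 → N1(lead b6 [-])
[6] deliver 1→0 → N0(foll b6 [-])
[7] deliver 0→1 → ∅
[8] propose(1,'w') → ∅
[9] deliver 1→4 → N4(foll b6 [-])
[10] deliver 4→1 → ∅
[11] propose(4,'y') → ∅
[12] deliver 1→4 → N4(foll b6 [w])
[13] deliver 1→4 → ∅
[14] deliver 1→2 → N2(foll b6 [w])
[15] deliver 1→0 → N0(foll b6 [w])
[16] timeout(3) → N3(cand b13 [-])
[17] deliver 2→1 → ∅
[18] deliver 4→2 → ∅
[19] deliver 1→2 → ∅
[20] timeout(0) → N0(cand b10 [w])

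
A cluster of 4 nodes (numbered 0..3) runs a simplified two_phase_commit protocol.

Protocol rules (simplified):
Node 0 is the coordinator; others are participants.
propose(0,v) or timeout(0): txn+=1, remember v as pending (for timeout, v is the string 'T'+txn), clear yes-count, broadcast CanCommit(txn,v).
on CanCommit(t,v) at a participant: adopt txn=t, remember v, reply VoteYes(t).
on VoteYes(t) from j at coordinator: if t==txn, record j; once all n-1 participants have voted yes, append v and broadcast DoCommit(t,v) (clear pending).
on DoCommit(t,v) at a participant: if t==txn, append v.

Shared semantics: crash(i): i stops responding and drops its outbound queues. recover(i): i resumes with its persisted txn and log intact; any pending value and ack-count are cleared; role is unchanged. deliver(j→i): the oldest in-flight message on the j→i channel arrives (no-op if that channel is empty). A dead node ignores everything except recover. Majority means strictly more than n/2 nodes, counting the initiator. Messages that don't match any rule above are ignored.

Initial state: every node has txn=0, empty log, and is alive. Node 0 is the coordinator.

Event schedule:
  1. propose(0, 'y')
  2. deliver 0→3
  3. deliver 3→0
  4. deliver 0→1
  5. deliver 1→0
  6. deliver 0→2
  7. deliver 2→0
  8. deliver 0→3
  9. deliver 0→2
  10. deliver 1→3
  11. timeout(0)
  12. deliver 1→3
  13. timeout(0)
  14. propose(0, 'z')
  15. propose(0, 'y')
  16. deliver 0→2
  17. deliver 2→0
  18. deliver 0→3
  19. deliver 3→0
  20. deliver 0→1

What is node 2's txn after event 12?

[1] propose(0,'y') → N0(coor t1 [-])
[2] deliver 0→3 → N3(part t1 [-])
[3] deliver 3→0 → ∅
[4] deliver 0→1 → N1(part t1 [-])
[5] deliver 1→0 → ∅
[6] deliver 0→2 → N2(part t1 [-])
[7] deliver 2→0 → N0(coor t1 [y])
[8] deliver 0→3 → N3(part t1 [y])
[9] deliver 0→2 → N2(part t1 [y])
[10] deliver 1→3 → ∅
[11] timeout(0) → N0(coor t2 [y])
[12] deliver 1→3 → ∅

1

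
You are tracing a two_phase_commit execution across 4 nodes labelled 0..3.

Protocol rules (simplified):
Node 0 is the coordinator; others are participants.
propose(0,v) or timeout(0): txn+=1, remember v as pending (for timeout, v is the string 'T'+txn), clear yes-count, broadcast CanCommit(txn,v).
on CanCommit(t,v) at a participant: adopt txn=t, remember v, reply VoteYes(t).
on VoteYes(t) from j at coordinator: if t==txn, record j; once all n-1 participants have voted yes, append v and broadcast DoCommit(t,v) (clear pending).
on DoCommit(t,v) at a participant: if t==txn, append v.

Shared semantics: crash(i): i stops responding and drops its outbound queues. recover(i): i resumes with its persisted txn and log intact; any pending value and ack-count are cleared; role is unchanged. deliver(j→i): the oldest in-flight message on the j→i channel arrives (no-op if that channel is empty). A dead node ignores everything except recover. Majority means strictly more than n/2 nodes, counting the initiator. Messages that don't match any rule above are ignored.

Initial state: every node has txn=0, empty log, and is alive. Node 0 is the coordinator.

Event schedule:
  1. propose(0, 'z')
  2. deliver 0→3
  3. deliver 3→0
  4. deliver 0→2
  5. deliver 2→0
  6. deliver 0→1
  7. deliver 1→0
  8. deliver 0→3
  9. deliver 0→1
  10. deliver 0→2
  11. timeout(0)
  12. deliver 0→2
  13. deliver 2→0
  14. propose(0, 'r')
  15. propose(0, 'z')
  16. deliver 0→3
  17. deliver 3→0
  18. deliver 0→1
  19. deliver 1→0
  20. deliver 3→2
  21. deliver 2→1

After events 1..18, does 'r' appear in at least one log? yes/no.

[1] propose(0,'z') → N0(coor t1 [-])
[2] deliver 0→3 → N3(part t1 [-])
[3] deliver 3→0 → ∅
[4] deliver 0→2 → N2(part t1 [-])
[5] deliver 2→0 → ∅
[6] deliver 0→1 → N1(part t1 [-])
[7] deliver 1→0 → N0(coor t1 [z])
[8] deliver 0→3 → N3(part t1 [z])
[9] deliver 0→1 → N1(part t1 [z])
[10] deliver 0→2 → N2(part t1 [z])
[11] timeout(0) → N0(coor t2 [z])
[12] deliver 0→2 → N2(part t2 [z])
[13] deliver 2→0 → ∅
[14] propose(0,'r') → N0(coor t3 [z])
[15] propose(0,'z') → N0(coor t4 [z])
[16] deliver 0→3 → N3(part t2 [z])
[17] deliver 3→0 → ∅
[18] deliver 0→1 → N1(part t2 [z])

no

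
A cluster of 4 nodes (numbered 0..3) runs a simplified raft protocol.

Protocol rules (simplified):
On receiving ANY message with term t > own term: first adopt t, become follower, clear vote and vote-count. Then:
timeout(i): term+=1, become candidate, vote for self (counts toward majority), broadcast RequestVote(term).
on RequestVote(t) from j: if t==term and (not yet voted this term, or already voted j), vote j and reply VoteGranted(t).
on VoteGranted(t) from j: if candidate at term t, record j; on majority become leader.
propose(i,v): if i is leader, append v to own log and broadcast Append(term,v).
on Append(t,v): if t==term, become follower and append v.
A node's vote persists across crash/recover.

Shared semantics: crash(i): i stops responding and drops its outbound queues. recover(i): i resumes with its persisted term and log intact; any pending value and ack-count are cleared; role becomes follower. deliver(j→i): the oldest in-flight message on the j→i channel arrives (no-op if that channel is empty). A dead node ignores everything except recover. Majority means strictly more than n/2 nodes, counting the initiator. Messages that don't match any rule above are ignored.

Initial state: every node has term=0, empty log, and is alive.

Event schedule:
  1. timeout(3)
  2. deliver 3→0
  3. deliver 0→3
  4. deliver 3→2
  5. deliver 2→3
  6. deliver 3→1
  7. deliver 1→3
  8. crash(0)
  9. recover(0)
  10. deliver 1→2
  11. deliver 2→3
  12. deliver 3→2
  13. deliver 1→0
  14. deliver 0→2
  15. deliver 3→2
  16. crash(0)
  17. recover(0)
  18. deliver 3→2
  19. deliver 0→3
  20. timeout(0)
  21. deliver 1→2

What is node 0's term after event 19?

1

after 1 — timeout(3): n3:cand/t1/[-]
after 2 — deliver 3→0: n0:foll/t1/[-]
after 3 — deliver 0→3: ·
after 4 — deliver 3→2: n2:foll/t1/[-]
after 5 — deliver 2→3: n3:lead/t1/[-]
after 6 — deliver 3→1: n1:foll/t1/[-]
after 7 — deliver 1→3: ·
after 8 — crash(0): n0:✗foll/t1/[-]
after 9 — recover(0): n0:foll/t1/[-]
after 10 — deliver 1→2: ·
after 11 — deliver 2→3: ·
after 12 — deliver 3→2: ·
after 13 — deliver 1→0: ·
after 14 — deliver 0→2: ·
after 15 — deliver 3→2: ·
after 16 — crash(0): n0:✗foll/t1/[-]
after 17 — recover(0): n0:foll/t1/[-]
after 18 — deliver 3→2: ·
after 19 — deliver 0→3: ·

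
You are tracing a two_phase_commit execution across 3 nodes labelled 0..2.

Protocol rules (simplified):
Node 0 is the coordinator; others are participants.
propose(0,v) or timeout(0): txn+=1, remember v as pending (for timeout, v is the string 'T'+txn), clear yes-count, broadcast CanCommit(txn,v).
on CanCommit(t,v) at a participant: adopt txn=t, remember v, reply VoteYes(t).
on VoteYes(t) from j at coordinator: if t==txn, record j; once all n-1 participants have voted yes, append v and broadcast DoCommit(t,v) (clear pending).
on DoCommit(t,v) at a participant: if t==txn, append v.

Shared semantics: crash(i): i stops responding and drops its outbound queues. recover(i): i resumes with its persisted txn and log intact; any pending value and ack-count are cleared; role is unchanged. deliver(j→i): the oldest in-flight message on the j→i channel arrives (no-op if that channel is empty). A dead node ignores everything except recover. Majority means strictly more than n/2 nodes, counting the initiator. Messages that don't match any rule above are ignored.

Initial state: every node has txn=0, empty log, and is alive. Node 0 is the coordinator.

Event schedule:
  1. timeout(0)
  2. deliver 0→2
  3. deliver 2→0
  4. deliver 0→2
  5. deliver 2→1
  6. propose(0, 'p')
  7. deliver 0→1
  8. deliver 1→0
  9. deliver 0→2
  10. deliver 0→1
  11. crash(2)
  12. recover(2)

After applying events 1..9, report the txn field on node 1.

after 1 — timeout(0): n0:coor/t1/[-]
after 2 — deliver 0→2: n2:part/t1/[-]
after 3 — deliver 2→0: ·
after 4 — deliver 0→2: ·
after 5 — deliver 2→1: ·
after 6 — propose(0,'p'): n0:coor/t2/[-]
after 7 — deliver 0→1: n1:part/t1/[-]
after 8 — deliver 1→0: ·
after 9 — deliver 0→2: n2:part/t2/[-]

1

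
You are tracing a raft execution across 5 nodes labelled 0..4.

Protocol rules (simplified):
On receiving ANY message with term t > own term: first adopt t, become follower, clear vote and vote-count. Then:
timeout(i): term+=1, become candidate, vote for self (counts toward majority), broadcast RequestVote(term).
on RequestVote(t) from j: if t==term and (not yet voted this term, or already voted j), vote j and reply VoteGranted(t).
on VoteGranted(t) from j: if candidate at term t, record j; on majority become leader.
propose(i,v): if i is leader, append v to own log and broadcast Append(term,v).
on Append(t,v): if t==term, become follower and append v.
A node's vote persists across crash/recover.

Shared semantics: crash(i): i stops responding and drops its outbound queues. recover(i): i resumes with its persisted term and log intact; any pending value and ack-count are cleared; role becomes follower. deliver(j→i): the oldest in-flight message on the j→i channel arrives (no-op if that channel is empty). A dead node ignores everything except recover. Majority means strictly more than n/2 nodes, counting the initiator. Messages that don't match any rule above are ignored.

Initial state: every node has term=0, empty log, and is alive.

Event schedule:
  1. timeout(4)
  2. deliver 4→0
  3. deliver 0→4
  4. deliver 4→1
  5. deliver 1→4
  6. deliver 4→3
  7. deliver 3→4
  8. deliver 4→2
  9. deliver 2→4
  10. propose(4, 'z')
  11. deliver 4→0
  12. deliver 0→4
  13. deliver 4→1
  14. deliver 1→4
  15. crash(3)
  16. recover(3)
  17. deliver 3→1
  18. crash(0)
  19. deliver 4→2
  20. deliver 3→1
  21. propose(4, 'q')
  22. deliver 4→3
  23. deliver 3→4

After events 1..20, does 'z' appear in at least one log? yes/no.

yes

[1] timeout(4) → N4(cand t1 [-])
[2] deliver 4→0 → N0(foll t1 [-])
[3] deliver 0→4 → ∅
[4] deliver 4→1 → N1(foll t1 [-])
[5] deliver 1→4 → N4(lead t1 [-])
[6] deliver 4→3 → N3(foll t1 [-])
[7] deliver 3→4 → ∅
[8] deliver 4→2 → N2(foll t1 [-])
[9] deliver 2→4 → ∅
[10] propose(4,'z') → N4(lead t1 [z])
[11] deliver 4→0 → N0(foll t1 [z])
[12] deliver 0→4 → ∅
[13] deliver 4→1 → N1(foll t1 [z])
[14] deliver 1→4 → ∅
[15] crash(3) → N3(✗foll t1 [-])
[16] recover(3) → N3(foll t1 [-])
[17] deliver 3→1 → ∅
[18] crash(0) → N0(✗foll t1 [z])
[19] deliver 4→2 → N2(foll t1 [z])
[20] deliver 3→1 → ∅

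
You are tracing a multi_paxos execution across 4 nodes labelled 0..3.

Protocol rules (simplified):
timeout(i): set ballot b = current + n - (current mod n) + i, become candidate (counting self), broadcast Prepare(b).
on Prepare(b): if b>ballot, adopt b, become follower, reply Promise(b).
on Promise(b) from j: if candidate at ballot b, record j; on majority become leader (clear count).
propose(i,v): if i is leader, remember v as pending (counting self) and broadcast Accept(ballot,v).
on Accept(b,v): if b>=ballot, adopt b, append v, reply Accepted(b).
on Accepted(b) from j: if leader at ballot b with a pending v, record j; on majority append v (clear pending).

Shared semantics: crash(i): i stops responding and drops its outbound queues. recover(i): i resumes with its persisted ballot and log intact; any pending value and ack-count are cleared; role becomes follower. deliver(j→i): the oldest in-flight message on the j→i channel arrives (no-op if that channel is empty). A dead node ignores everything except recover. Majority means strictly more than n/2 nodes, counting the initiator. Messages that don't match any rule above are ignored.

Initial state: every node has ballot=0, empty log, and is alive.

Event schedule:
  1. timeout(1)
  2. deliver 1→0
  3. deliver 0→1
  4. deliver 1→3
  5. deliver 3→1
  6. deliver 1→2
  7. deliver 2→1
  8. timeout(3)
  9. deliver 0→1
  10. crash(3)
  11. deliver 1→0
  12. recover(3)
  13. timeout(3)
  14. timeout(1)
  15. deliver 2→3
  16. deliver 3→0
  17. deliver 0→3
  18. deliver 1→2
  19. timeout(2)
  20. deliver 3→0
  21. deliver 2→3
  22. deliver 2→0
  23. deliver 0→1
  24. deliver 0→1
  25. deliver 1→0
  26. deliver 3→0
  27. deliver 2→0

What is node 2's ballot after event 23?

e1 timeout(1): 1[cand,b=5,-]
e2 deliver 1→0: 0[foll,b=5,-]
e3 deliver 0→1: ·
e4 deliver 1→3: 3[foll,b=5,-]
e5 deliver 3→1: 1[lead,b=5,-]
e6 deliver 1→2: 2[foll,b=5,-]
e7 deliver 2→1: ·
e8 timeout(3): 3[cand,b=11,-]
e9 deliver 0→1: ·
e10 crash(3): 3[✗cand,b=11,-]
e11 deliver 1→0: ·
e12 recover(3): 3[foll,b=11,-]
e13 timeout(3): 3[cand,b=15,-]
e14 timeout(1): 1[cand,b=9,-]
e15 deliver 2→3: ·
e16 deliver 3→0: 0[foll,b=15,-]
e17 deliver 0→3: ·
e18 deliver 1→2: 2[foll,b=9,-]
e19 timeout(2): 2[cand,b=14,-]
e20 deliver 3→0: ·
e21 deliver 2→3: ·
e22 deliver 2→0: ·
e23 deliver 0→1: ·

14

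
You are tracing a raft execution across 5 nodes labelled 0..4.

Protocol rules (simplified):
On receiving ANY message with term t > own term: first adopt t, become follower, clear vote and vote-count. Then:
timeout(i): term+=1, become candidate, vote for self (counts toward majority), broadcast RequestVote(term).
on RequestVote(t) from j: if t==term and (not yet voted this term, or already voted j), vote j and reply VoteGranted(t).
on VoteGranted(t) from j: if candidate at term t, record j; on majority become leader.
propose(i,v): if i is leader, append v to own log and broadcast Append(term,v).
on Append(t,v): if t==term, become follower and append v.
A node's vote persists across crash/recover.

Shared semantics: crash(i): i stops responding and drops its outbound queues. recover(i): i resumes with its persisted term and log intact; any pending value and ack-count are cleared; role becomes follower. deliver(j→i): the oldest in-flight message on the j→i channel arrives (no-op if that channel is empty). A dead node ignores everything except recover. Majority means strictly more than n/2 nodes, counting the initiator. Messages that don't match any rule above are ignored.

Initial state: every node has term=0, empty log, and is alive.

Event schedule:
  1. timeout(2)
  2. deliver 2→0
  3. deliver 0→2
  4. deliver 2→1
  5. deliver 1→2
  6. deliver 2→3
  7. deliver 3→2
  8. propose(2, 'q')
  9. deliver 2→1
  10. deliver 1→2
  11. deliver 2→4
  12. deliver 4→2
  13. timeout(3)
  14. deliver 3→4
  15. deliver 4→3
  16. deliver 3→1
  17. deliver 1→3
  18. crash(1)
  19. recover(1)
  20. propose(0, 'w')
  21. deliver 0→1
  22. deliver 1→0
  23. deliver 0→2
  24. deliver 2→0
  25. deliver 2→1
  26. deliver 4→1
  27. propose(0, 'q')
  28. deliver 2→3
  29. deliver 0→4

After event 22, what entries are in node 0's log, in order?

1. timeout(2):  <2:cand t1 ->
2. deliver 2→0:  <0:foll t1 ->
3. deliver 0→2:  nop
4. deliver 2→1:  <1:foll t1 ->
5. deliver 1→2:  <2:lead t1 ->
6. deliver 2→3:  <3:foll t1 ->
7. deliver 3→2:  nop
8. propose(2,'q'):  <2:lead t1 q>
9. deliver 2→1:  <1:foll t1 q>
10. deliver 1→2:  nop
11. deliver 2→4:  <4:foll t1 ->
12. deliver 4→2:  nop
13. timeout(3):  <3:cand t2 ->
14. deliver 3→4:  <4:foll t2 ->
15. deliver 4→3:  nop
16. deliver 3→1:  <1:foll t2 q>
17. deliver 1→3:  <3:lead t2 ->
18. crash(1):  <1:✗foll t2 q>
19. recover(1):  <1:foll t2 q>
20. propose(0,'w'):  nop
21. deliver 0→1:  nop
22. deliver 1→0:  nop

empty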